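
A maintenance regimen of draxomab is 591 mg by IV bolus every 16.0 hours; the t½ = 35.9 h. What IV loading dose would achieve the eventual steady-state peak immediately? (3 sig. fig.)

k = ln 2 / 35.9 = 0.01931 h⁻¹
Accumulation ratio R = 1 / (1 − e^(−kτ)) = 1 / (1 − e^(−0.01931×16.0)) = 1 / (1 − 0.7342) = 3.763
Loading dose = maintenance dose × R = 591 × 3.763 ≈ 2220 mg

2220 mg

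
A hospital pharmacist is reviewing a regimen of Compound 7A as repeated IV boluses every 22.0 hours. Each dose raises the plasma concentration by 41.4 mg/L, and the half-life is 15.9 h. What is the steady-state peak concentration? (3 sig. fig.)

67.1 mg/L

k = ln 2 / 15.9 = 0.04359 h⁻¹
Fraction remaining after one interval: e^(−kτ) = e^(−0.04359 × 22.0) = 0.3832
R = 1 / (1 − 0.3832) = 1.621
Css,max = 41.4 × 1.621 ≈ 67.1 mg/L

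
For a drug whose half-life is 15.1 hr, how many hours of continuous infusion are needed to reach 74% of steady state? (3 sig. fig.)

k = ln 2 / 15.1 = 0.04590 hr⁻¹
f = 1 − e^(−kt)  ⇒  t = −ln(1 − f) / k
t = −ln(1 − 0.74) / 0.04590 = 1.347 / 0.04590 ≈ 29.3 hours

29.3 hours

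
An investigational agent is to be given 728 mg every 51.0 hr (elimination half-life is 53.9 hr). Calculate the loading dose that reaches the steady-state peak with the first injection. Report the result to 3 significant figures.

1510 mg

k = ln 2 / 53.9 = 0.01286 hr⁻¹
Accumulation ratio R = 1 / (1 − e^(−kτ)) = 1 / (1 − e^(−0.01286×51.0)) = 1 / (1 − 0.5190) = 2.079
Loading dose = maintenance dose × R = 728 × 2.079 ≈ 1510 mg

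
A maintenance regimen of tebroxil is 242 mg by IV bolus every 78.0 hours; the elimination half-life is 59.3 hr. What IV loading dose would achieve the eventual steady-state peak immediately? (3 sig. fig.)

405 mg

k = ln 2 / 59.3 = 0.01169 hr⁻¹
Accumulation ratio R = 1 / (1 − e^(−kτ)) = 1 / (1 − e^(−0.01169×78.0)) = 1 / (1 − 0.4018) = 1.672
Loading dose = maintenance dose × R = 242 × 1.672 ≈ 405 mg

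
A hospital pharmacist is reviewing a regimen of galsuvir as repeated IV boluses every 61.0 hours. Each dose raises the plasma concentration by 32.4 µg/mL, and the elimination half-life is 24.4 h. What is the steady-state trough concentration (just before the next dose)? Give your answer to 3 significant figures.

k = ln 2 / 24.4 = 0.02841 h⁻¹
Fraction remaining after one interval: e^(−kτ) = e^(−0.02841 × 61.0) = 0.1768
R = 1 / (1 − 0.1768) = 1.215
Css,max = 32.4 × 1.215 = 39.36 µg/mL
Css,min = Css,max × e^(−kτ) = 39.36 × 0.1768 ≈ 6.96 µg/mL

6.96 µg/mL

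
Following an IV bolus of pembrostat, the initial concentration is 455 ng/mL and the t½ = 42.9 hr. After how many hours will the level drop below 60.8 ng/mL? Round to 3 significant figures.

125 hours

k = ln 2 / 42.9 = 0.01616 hr⁻¹
C(t) = C₀ e^(−kt)  ⇒  t = ln(C₀/C) / k
t = ln(455/60.8) / 0.01616 = 2.013 / 0.01616 ≈ 125 hours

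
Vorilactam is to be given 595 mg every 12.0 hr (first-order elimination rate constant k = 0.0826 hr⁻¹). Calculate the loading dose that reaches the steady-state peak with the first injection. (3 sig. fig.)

946 mg

Accumulation ratio R = 1 / (1 − e^(−kτ)) = 1 / (1 − e^(−0.08260×12.0)) = 1 / (1 − 0.3711) = 1.590
Loading dose = maintenance dose × R = 595 × 1.590 ≈ 946 mg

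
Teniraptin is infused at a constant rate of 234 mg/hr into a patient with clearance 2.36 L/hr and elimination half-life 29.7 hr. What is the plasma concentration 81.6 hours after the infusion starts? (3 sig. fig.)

84.4 µg/mL

Css = rate / CL = 234 / 2.36 = 99.15 µg/mL
k = ln 2 / 29.7 = 0.02334 hr⁻¹
C(t) = Css (1 − e^(−kt)) = 99.15 × (1 − e^(−1.904)) = 99.15 × 0.8511 ≈ 84.4 µg/mL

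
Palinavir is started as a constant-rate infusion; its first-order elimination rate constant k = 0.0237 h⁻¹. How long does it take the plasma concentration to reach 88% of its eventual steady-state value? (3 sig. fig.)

89.5 hours

f = 1 − e^(−kt)  ⇒  t = −ln(1 − f) / k
t = −ln(1 − 0.88) / 0.02370 = 2.120 / 0.02370 ≈ 89.5 hours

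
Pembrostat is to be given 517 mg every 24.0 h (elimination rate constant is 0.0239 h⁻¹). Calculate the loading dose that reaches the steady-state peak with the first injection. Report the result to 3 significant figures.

1180 mg

Accumulation ratio R = 1 / (1 − e^(−kτ)) = 1 / (1 − e^(−0.02390×24.0)) = 1 / (1 − 0.5635) = 2.291
Loading dose = maintenance dose × R = 517 × 2.291 ≈ 1180 mg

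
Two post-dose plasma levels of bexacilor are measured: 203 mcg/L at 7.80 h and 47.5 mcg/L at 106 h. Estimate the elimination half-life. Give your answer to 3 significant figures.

k = ln(C₁/C₂) / (t₂ − t₁) = ln(203/47.5) / (106 − 7.80)
  = 1.452 / 98.20 = 0.01479 h⁻¹
t½ = ln 2 / k = ln 2 / 0.01479 ≈ 46.9 hours

46.9 hours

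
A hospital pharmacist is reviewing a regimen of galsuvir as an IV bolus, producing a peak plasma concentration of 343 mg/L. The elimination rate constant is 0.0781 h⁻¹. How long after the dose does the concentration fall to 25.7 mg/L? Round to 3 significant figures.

C(t) = C₀ e^(−kt)  ⇒  t = ln(C₀/C) / k
t = ln(343/25.7) / 0.07810 = 2.591 / 0.07810 ≈ 33.2 hours

33.2 hours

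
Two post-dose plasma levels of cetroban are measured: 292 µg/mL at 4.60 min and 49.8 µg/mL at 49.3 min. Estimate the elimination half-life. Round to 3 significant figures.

k = ln(C₁/C₂) / (t₂ − t₁) = ln(292/49.8) / (49.3 − 4.60)
  = 1.769 / 44.70 = 0.03957 min⁻¹
t½ = ln 2 / k = ln 2 / 0.03957 ≈ 17.5 minutes

17.5 minutes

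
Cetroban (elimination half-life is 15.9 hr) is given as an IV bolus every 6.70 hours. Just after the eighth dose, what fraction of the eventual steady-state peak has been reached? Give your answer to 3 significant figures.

k = ln 2 / 15.9 = 0.04359 hr⁻¹
f_n = 1 − e^(−nkτ) = 1 − e^(−8 × 0.04359 × 6.70) = 1 − e^(−2.337) = 1 − 0.09665 ≈ 0.903

0.903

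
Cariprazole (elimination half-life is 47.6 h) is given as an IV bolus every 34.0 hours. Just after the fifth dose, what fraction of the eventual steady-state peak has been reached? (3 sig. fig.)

k = ln 2 / 47.6 = 0.01456 h⁻¹
f_n = 1 − e^(−nkτ) = 1 − e^(−5 × 0.01456 × 34.0) = 1 − e^(−2.476) = 1 − 0.08412 ≈ 0.916

0.916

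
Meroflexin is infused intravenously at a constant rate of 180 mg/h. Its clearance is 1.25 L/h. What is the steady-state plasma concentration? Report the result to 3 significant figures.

Css = infusion rate / CL = 180 / 1.25 ≈ 144 mg/L

144 mg/L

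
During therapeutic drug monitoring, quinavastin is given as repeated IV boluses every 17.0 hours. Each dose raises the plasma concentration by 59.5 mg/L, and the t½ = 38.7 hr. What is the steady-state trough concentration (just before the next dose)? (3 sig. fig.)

k = ln 2 / 38.7 = 0.01791 hr⁻¹
Fraction remaining after one interval: e^(−kτ) = e^(−0.01791 × 17.0) = 0.7375
R = 1 / (1 − 0.7375) = 3.810
Css,max = 59.5 × 3.810 = 226.7 mg/L
Css,min = Css,max × e^(−kτ) = 226.7 × 0.7375 ≈ 167 mg/L

167 mg/L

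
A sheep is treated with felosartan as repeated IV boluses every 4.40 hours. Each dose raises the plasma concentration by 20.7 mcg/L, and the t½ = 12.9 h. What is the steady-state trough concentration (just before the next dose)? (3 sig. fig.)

77.6 mcg/L

k = ln 2 / 12.9 = 0.05373 h⁻¹
Fraction remaining after one interval: e^(−kτ) = e^(−0.05373 × 4.40) = 0.7894
R = 1 / (1 − 0.7894) = 4.749
Css,max = 20.7 × 4.749 = 98.31 mcg/L
Css,min = Css,max × e^(−kτ) = 98.31 × 0.7894 ≈ 77.6 mcg/L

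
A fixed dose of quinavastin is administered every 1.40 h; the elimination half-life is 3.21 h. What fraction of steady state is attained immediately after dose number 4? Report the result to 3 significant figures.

k = ln 2 / 3.21 = 0.2159 h⁻¹
f_n = 1 − e^(−nkτ) = 1 − e^(−4 × 0.2159 × 1.40) = 1 − e^(−1.209) = 1 − 0.2984 ≈ 0.702

0.702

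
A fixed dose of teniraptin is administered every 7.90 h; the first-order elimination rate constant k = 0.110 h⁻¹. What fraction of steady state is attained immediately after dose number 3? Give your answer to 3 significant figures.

f_n = 1 − e^(−nkτ) = 1 − e^(−3 × 0.1100 × 7.90) = 1 − e^(−2.607) = 1 − 0.07376 ≈ 0.926

0.926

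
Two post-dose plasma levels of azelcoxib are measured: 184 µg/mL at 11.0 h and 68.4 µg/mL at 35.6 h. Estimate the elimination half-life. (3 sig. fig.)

k = ln(C₁/C₂) / (t₂ − t₁) = ln(184/68.4) / (35.6 − 11.0)
  = 0.9896 / 24.60 = 0.04023 h⁻¹
t½ = ln 2 / k = ln 2 / 0.04023 ≈ 17.2 hours

17.2 hours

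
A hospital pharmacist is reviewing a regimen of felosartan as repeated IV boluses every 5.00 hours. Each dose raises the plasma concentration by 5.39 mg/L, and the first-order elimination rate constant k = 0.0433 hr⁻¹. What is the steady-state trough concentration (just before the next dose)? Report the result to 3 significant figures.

22.3 mg/L

Fraction remaining after one interval: e^(−kτ) = e^(−0.04330 × 5.00) = 0.8053
R = 1 / (1 − 0.8053) = 5.137
Css,max = 5.39 × 5.137 = 27.69 mg/L
Css,min = Css,max × e^(−kτ) = 27.69 × 0.8053 ≈ 22.3 mg/L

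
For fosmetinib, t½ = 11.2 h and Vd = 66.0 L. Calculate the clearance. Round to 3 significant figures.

4.08 L/h

k = ln 2 / t½ = ln 2 / 11.2 = 0.06189 h⁻¹
CL = k · V = 0.06189 × 66.0 ≈ 4.08 L/h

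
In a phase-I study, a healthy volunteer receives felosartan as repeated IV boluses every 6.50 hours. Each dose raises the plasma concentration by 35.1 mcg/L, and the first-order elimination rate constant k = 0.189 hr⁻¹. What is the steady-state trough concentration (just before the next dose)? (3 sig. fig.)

14.5 mcg/L

Fraction remaining after one interval: e^(−kτ) = e^(−0.1890 × 6.50) = 0.2927
R = 1 / (1 − 0.2927) = 1.414
Css,max = 35.1 × 1.414 = 49.63 mcg/L
Css,min = Css,max × e^(−kτ) = 49.63 × 0.2927 ≈ 14.5 mcg/L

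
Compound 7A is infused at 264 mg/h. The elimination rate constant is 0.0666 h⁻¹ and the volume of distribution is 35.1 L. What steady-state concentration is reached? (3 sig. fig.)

CL = k · V = 0.0666 × 35.1 = 2.338 L/h
Css = rate / CL = 264 / 2.338 ≈ 113 mg/L

113 mg/L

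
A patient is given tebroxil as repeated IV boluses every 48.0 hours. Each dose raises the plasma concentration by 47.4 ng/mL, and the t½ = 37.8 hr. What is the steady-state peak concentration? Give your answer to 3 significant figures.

k = ln 2 / 37.8 = 0.01834 hr⁻¹
Fraction remaining after one interval: e^(−kτ) = e^(−0.01834 × 48.0) = 0.4147
R = 1 / (1 − 0.4147) = 1.709
Css,max = 47.4 × 1.709 ≈ 81.0 ng/mL

81.0 ng/mL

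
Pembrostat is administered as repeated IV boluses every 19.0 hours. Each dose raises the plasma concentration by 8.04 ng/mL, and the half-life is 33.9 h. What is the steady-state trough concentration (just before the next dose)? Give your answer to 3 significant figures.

k = ln 2 / 33.9 = 0.02045 h⁻¹
Fraction remaining after one interval: e^(−kτ) = e^(−0.02045 × 19.0) = 0.6781
R = 1 / (1 − 0.6781) = 3.106
Css,max = 8.04 × 3.106 = 24.98 ng/mL
Css,min = Css,max × e^(−kτ) = 24.98 × 0.6781 ≈ 16.9 ng/mL

16.9 ng/mL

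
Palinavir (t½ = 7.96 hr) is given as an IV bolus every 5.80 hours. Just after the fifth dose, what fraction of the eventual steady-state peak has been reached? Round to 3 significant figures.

k = ln 2 / 7.96 = 0.08708 hr⁻¹
f_n = 1 − e^(−nkτ) = 1 − e^(−5 × 0.08708 × 5.80) = 1 − e^(−2.525) = 1 − 0.08004 ≈ 0.920

0.920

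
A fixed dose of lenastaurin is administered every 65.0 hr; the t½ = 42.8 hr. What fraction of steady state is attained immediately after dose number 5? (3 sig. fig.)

0.995

k = ln 2 / 42.8 = 0.01620 hr⁻¹
f_n = 1 − e^(−nkτ) = 1 − e^(−5 × 0.01620 × 65.0) = 1 − e^(−5.263) = 1 − 0.005178 ≈ 0.995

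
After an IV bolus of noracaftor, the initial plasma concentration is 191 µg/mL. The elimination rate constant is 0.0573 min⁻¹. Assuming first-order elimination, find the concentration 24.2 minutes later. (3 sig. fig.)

C(t) = C₀ e^(−kt) = 191 × e^(−0.05730 × 24.2) = 191 × e^(−1.387) = 191 × 0.2499 ≈ 47.7 µg/mL

47.7 µg/mL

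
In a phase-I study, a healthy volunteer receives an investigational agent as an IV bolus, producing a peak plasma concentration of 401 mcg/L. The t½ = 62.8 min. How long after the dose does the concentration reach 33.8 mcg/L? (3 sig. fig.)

224 minutes

k = ln 2 / 62.8 = 0.01104 min⁻¹
C(t) = C₀ e^(−kt)  ⇒  t = ln(C₀/C) / k
t = ln(401/33.8) / 0.01104 = 2.474 / 0.01104 ≈ 224 minutes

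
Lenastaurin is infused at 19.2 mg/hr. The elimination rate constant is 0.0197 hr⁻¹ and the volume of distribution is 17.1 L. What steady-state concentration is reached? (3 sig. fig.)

CL = k · V = 0.0197 × 17.1 = 0.3369 L/hr
Css = rate / CL = 19.2 / 0.3369 ≈ 57.0 mg/L

57.0 mg/L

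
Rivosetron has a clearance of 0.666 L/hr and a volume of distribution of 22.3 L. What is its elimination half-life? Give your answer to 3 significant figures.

23.2 hours

k = CL / V = 0.666 / 22.3 = 0.02987 hr⁻¹
t½ = ln 2 / k = ln 2 / 0.02987 ≈ 23.2 hours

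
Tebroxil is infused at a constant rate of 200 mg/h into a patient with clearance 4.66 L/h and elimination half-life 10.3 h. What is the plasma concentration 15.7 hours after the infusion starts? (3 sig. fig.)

Css = rate / CL = 200 / 4.66 = 42.92 µg/mL
k = ln 2 / 10.3 = 0.06730 h⁻¹
C(t) = Css (1 − e^(−kt)) = 42.92 × (1 − e^(−1.057)) = 42.92 × 0.6523 ≈ 28.0 µg/mL

28.0 µg/mL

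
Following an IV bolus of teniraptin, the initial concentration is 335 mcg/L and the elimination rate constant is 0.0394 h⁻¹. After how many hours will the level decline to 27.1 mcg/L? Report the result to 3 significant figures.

63.8 hours

C(t) = C₀ e^(−kt)  ⇒  t = ln(C₀/C) / k
t = ln(335/27.1) / 0.03940 = 2.515 / 0.03940 ≈ 63.8 hours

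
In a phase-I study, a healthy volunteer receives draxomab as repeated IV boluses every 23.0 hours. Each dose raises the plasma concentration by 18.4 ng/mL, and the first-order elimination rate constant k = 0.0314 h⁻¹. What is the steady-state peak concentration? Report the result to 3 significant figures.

Fraction remaining after one interval: e^(−kτ) = e^(−0.03140 × 23.0) = 0.4857
R = 1 / (1 − 0.4857) = 1.944
Css,max = 18.4 × 1.944 ≈ 35.8 ng/mL

35.8 ng/mL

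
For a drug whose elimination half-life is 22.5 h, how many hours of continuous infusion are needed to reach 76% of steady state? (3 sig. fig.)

k = ln 2 / 22.5 = 0.03081 h⁻¹
f = 1 − e^(−kt)  ⇒  t = −ln(1 − f) / k
t = −ln(1 − 0.76) / 0.03081 = 1.427 / 0.03081 ≈ 46.3 hours

46.3 hours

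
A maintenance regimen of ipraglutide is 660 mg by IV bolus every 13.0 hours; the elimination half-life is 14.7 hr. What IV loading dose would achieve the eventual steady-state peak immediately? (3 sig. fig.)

k = ln 2 / 14.7 = 0.04715 hr⁻¹
Accumulation ratio R = 1 / (1 − e^(−kτ)) = 1 / (1 − e^(−0.04715×13.0)) = 1 / (1 − 0.5417) = 2.182
Loading dose = maintenance dose × R = 660 × 2.182 ≈ 1440 mg

1440 mg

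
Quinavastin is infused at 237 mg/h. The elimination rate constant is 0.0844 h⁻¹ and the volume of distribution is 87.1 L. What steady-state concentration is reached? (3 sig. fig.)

CL = k · V = 0.0844 × 87.1 = 7.351 L/h
Css = rate / CL = 237 / 7.351 ≈ 32.2 mg/L

32.2 mg/L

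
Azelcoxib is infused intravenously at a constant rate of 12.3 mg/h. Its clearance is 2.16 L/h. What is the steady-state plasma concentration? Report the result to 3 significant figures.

Css = infusion rate / CL = 12.3 / 2.16 ≈ 5.69 µg/mL

5.69 µg/mL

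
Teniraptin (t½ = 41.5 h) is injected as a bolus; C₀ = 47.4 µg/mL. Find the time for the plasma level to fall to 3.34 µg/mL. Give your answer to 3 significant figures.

k = ln 2 / 41.5 = 0.01670 h⁻¹
C(t) = C₀ e^(−kt)  ⇒  t = ln(C₀/C) / k
t = ln(47.4/3.34) / 0.01670 = 2.653 / 0.01670 ≈ 159 hours

159 hours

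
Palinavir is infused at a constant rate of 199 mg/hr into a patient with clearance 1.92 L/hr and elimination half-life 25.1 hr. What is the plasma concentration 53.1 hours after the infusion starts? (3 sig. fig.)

79.7 µg/mL

Css = rate / CL = 199 / 1.92 = 103.6 µg/mL
k = ln 2 / 25.1 = 0.02762 hr⁻¹
C(t) = Css (1 − e^(−kt)) = 103.6 × (1 − e^(−1.466)) = 103.6 × 0.7692 ≈ 79.7 µg/mL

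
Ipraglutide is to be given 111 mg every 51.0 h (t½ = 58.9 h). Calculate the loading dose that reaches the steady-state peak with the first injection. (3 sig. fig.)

246 mg

k = ln 2 / 58.9 = 0.01177 h⁻¹
Accumulation ratio R = 1 / (1 − e^(−kτ)) = 1 / (1 − e^(−0.01177×51.0)) = 1 / (1 − 0.5487) = 2.216
Loading dose = maintenance dose × R = 111 × 2.216 ≈ 246 mg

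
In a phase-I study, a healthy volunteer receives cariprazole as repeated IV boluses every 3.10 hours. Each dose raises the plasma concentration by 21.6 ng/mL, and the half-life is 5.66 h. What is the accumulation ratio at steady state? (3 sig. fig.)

k = ln 2 / 5.66 = 0.1225 h⁻¹
Fraction remaining after one interval: e^(−kτ) = e^(−0.1225 × 3.10) = 0.6841
R = 1 / (1 − 0.6841) = 1 / 0.3159 ≈ 3.17

3.17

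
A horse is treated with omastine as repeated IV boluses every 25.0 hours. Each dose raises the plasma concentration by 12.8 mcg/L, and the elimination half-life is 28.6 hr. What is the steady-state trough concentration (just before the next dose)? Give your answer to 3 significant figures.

15.4 mcg/L

k = ln 2 / 28.6 = 0.02424 hr⁻¹
Fraction remaining after one interval: e^(−kτ) = e^(−0.02424 × 25.0) = 0.5456
R = 1 / (1 − 0.5456) = 2.201
Css,max = 12.8 × 2.201 = 28.17 mcg/L
Css,min = Css,max × e^(−kτ) = 28.17 × 0.5456 ≈ 15.4 mcg/L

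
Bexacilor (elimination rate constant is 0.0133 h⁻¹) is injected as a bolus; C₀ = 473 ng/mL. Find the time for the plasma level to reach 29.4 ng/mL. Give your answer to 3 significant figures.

209 hours

C(t) = C₀ e^(−kt)  ⇒  t = ln(C₀/C) / k
t = ln(473/29.4) / 0.01330 = 2.778 / 0.01330 ≈ 209 hours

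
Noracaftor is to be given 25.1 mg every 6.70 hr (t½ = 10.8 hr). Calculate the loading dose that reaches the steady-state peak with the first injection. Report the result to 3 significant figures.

k = ln 2 / 10.8 = 0.06418 hr⁻¹
Accumulation ratio R = 1 / (1 − e^(−kτ)) = 1 / (1 − e^(−0.06418×6.70)) = 1 / (1 − 0.6505) = 2.861
Loading dose = maintenance dose × R = 25.1 × 2.861 ≈ 71.8 mg

71.8 mg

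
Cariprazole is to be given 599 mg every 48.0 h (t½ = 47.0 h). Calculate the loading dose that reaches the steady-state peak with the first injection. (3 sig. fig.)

1180 mg

k = ln 2 / 47.0 = 0.01475 h⁻¹
Accumulation ratio R = 1 / (1 − e^(−kτ)) = 1 / (1 − e^(−0.01475×48.0)) = 1 / (1 − 0.4927) = 1.971
Loading dose = maintenance dose × R = 599 × 1.971 ≈ 1180 mg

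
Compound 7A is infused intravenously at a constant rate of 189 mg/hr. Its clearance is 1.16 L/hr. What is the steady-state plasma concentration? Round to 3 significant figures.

163 µg/mL

Css = infusion rate / CL = 189 / 1.16 ≈ 163 µg/mL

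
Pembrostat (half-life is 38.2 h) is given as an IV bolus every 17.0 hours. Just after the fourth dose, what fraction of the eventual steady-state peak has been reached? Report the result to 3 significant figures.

0.709

k = ln 2 / 38.2 = 0.01815 h⁻¹
f_n = 1 − e^(−nkτ) = 1 − e^(−4 × 0.01815 × 17.0) = 1 − e^(−1.234) = 1 − 0.2912 ≈ 0.709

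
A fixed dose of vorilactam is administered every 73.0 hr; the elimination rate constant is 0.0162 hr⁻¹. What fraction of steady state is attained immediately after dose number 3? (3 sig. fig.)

0.971

f_n = 1 − e^(−nkτ) = 1 − e^(−3 × 0.01620 × 73.0) = 1 − e^(−3.548) = 1 − 0.02879 ≈ 0.971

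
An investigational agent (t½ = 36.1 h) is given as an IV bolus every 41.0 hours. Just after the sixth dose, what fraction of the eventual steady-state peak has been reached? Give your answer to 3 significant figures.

k = ln 2 / 36.1 = 0.01920 h⁻¹
f_n = 1 − e^(−nkτ) = 1 − e^(−6 × 0.01920 × 41.0) = 1 − e^(−4.723) = 1 − 0.008885 ≈ 0.991

0.991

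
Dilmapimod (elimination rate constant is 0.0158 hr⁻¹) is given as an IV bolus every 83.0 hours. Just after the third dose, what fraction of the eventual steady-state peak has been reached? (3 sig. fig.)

f_n = 1 − e^(−nkτ) = 1 − e^(−3 × 0.01580 × 83.0) = 1 − e^(−3.934) = 1 − 0.01956 ≈ 0.980

0.980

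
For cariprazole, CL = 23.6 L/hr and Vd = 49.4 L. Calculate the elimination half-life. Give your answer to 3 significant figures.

k = CL / V = 23.6 / 49.4 = 0.4777 hr⁻¹
t½ = ln 2 / k = ln 2 / 0.4777 ≈ 1.45 hours

1.45 hours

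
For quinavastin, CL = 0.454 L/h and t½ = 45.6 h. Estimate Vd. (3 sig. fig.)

29.9 L

k = ln 2 / t½ = ln 2 / 45.6 = 0.01520 h⁻¹
V = CL / k = 0.454 / 0.01520 ≈ 29.9 L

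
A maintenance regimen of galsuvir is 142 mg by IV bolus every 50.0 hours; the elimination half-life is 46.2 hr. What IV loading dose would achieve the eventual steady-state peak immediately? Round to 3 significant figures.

269 mg

k = ln 2 / 46.2 = 0.01500 hr⁻¹
Accumulation ratio R = 1 / (1 − e^(−kτ)) = 1 / (1 − e^(−0.01500×50.0)) = 1 / (1 − 0.4723) = 1.895
Loading dose = maintenance dose × R = 142 × 1.895 ≈ 269 mg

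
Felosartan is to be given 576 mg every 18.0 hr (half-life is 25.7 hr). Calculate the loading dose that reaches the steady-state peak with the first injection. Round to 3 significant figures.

k = ln 2 / 25.7 = 0.02697 hr⁻¹
Accumulation ratio R = 1 / (1 − e^(−kτ)) = 1 / (1 − e^(−0.02697×18.0)) = 1 / (1 − 0.6154) = 2.600
Loading dose = maintenance dose × R = 576 × 2.600 ≈ 1500 mg

1500 mg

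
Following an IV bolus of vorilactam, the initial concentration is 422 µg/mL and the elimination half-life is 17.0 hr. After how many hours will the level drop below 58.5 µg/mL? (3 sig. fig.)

48.5 hours

k = ln 2 / 17.0 = 0.04077 hr⁻¹
C(t) = C₀ e^(−kt)  ⇒  t = ln(C₀/C) / k
t = ln(422/58.5) / 0.04077 = 1.976 / 0.04077 ≈ 48.5 hours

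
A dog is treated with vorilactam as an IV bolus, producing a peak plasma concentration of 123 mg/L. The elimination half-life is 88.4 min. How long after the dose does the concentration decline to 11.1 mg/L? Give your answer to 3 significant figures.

k = ln 2 / 88.4 = 0.007841 min⁻¹
C(t) = C₀ e^(−kt)  ⇒  t = ln(C₀/C) / k
t = ln(123/11.1) / 0.007841 = 2.405 / 0.007841 ≈ 307 minutes

307 minutes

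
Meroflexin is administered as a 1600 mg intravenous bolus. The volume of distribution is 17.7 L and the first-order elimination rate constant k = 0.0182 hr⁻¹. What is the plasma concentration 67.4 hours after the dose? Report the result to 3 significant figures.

C₀ = dose / V = 1600 / 17.7 = 90.40 µg/mL
C(t) = C₀ e^(−kt) = 90.40 × e^(−0.01820 × 67.4) = 90.40 × e^(−1.227) = 90.40 × 0.2933 ≈ 26.5 µg/mL

26.5 µg/mL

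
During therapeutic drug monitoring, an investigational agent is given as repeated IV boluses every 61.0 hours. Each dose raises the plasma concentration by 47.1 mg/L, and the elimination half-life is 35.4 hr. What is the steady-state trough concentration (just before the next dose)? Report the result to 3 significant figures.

k = ln 2 / 35.4 = 0.01958 hr⁻¹
Fraction remaining after one interval: e^(−kτ) = e^(−0.01958 × 61.0) = 0.3029
R = 1 / (1 − 0.3029) = 1.434
Css,max = 47.1 × 1.434 = 67.56 mg/L
Css,min = Css,max × e^(−kτ) = 67.56 × 0.3029 ≈ 20.5 mg/L

20.5 mg/L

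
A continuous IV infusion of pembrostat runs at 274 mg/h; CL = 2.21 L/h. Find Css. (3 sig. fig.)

124 mg/L

Css = infusion rate / CL = 274 / 2.21 ≈ 124 mg/L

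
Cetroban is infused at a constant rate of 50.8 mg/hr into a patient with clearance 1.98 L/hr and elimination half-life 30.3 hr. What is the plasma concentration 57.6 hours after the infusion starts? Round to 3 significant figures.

Css = rate / CL = 50.8 / 1.98 = 25.66 µg/mL
k = ln 2 / 30.3 = 0.02288 hr⁻¹
C(t) = Css (1 − e^(−kt)) = 25.66 × (1 − e^(−1.318)) = 25.66 × 0.7322 ≈ 18.8 µg/mL

18.8 µg/mL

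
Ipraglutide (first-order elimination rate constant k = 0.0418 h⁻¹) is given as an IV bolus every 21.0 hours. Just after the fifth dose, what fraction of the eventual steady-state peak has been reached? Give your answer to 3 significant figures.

0.988

f_n = 1 − e^(−nkτ) = 1 − e^(−5 × 0.04180 × 21.0) = 1 − e^(−4.389) = 1 − 0.01241 ≈ 0.988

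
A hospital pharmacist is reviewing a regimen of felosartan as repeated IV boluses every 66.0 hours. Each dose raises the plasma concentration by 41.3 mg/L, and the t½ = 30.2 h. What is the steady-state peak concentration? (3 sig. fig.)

k = ln 2 / 30.2 = 0.02295 h⁻¹
Fraction remaining after one interval: e^(−kτ) = e^(−0.02295 × 66.0) = 0.2198
R = 1 / (1 − 0.2198) = 1.282
Css,max = 41.3 × 1.282 ≈ 52.9 mg/L

52.9 mg/L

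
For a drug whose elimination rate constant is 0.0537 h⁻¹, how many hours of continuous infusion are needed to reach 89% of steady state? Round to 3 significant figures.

f = 1 − e^(−kt)  ⇒  t = −ln(1 − f) / k
t = −ln(1 − 0.89) / 0.05370 = 2.207 / 0.05370 ≈ 41.1 hours

41.1 hours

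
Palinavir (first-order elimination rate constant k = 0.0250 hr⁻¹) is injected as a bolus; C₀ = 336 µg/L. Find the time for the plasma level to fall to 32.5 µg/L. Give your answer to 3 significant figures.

C(t) = C₀ e^(−kt)  ⇒  t = ln(C₀/C) / k
t = ln(336/32.5) / 0.02500 = 2.336 / 0.02500 ≈ 93.4 hours

93.4 hours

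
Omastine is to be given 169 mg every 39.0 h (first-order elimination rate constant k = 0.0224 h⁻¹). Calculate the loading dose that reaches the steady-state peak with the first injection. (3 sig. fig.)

Accumulation ratio R = 1 / (1 − e^(−kτ)) = 1 / (1 − e^(−0.02240×39.0)) = 1 / (1 − 0.4174) = 1.717
Loading dose = maintenance dose × R = 169 × 1.717 ≈ 290 mg

290 mg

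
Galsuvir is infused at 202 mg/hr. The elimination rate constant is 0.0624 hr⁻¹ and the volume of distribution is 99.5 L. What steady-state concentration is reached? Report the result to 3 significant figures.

CL = k · V = 0.0624 × 99.5 = 6.209 L/hr
Css = rate / CL = 202 / 6.209 ≈ 32.5 mg/L

32.5 mg/L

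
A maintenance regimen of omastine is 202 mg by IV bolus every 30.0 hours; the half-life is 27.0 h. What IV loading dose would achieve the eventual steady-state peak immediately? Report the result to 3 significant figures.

376 mg

k = ln 2 / 27.0 = 0.02567 h⁻¹
Accumulation ratio R = 1 / (1 − e^(−kτ)) = 1 / (1 − e^(−0.02567×30.0)) = 1 / (1 − 0.4629) = 1.862
Loading dose = maintenance dose × R = 202 × 1.862 ≈ 376 mg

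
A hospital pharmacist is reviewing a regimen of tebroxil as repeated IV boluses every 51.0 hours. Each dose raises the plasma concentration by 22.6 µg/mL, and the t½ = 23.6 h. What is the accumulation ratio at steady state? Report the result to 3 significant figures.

1.29

k = ln 2 / 23.6 = 0.02937 h⁻¹
Fraction remaining after one interval: e^(−kτ) = e^(−0.02937 × 51.0) = 0.2236
R = 1 / (1 − 0.2236) = 1 / 0.7764 ≈ 1.29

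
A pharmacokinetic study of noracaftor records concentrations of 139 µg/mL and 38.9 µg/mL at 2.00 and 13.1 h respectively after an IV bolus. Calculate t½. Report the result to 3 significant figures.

k = ln(C₁/C₂) / (t₂ − t₁) = ln(139/38.9) / (13.1 − 2.00)
  = 1.273 / 11.10 = 0.1147 h⁻¹
t½ = ln 2 / k = ln 2 / 0.1147 ≈ 6.04 hours

6.04 hours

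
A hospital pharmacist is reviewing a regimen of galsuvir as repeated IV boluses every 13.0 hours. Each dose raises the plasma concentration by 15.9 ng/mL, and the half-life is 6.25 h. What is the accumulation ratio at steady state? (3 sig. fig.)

1.31

k = ln 2 / 6.25 = 0.1109 h⁻¹
Fraction remaining after one interval: e^(−kτ) = e^(−0.1109 × 13.0) = 0.2365
R = 1 / (1 − 0.2365) = 1 / 0.7635 ≈ 1.31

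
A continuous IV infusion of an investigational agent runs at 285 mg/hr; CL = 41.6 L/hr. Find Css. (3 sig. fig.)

Css = infusion rate / CL = 285 / 41.6 ≈ 6.85 µg/mL

6.85 µg/mL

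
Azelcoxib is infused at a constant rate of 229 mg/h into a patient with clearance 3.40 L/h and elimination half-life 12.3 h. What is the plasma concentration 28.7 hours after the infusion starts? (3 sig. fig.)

Css = rate / CL = 229 / 3.40 = 67.35 µg/mL
k = ln 2 / 12.3 = 0.05635 h⁻¹
C(t) = Css (1 − e^(−kt)) = 67.35 × (1 − e^(−1.617)) = 67.35 × 0.8016 ≈ 54.0 µg/mL

54.0 µg/mL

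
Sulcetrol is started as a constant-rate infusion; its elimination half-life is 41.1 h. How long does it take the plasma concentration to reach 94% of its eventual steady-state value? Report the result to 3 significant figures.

k = ln 2 / 41.1 = 0.01686 h⁻¹
f = 1 − e^(−kt)  ⇒  t = −ln(1 − f) / k
t = −ln(1 − 0.94) / 0.01686 = 2.813 / 0.01686 ≈ 167 hours

167 hours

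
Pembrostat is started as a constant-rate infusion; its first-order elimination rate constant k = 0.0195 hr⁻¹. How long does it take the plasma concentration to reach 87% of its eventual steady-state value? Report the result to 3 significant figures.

f = 1 − e^(−kt)  ⇒  t = −ln(1 − f) / k
t = −ln(1 − 0.87) / 0.01950 = 2.040 / 0.01950 ≈ 105 hours

105 hours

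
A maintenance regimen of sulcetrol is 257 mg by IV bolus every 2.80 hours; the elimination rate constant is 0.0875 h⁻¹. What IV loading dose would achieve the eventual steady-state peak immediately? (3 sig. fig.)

1180 mg

Accumulation ratio R = 1 / (1 − e^(−kτ)) = 1 / (1 − e^(−0.08750×2.80)) = 1 / (1 − 0.7827) = 4.602
Loading dose = maintenance dose × R = 257 × 4.602 ≈ 1180 mg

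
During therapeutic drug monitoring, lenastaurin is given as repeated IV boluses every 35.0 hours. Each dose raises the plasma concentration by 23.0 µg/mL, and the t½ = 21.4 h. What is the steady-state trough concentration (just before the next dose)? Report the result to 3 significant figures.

k = ln 2 / 21.4 = 0.03239 h⁻¹
Fraction remaining after one interval: e^(−kτ) = e^(−0.03239 × 35.0) = 0.3219
R = 1 / (1 − 0.3219) = 1.475
Css,max = 23.0 × 1.475 = 33.92 µg/mL
Css,min = Css,max × e^(−kτ) = 33.92 × 0.3219 ≈ 10.9 µg/mL

10.9 µg/mL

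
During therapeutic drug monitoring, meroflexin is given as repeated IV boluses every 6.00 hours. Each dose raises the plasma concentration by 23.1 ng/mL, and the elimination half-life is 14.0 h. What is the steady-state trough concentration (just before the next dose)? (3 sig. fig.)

k = ln 2 / 14.0 = 0.04951 h⁻¹
Fraction remaining after one interval: e^(−kτ) = e^(−0.04951 × 6.00) = 0.7430
R = 1 / (1 − 0.7430) = 3.891
Css,max = 23.1 × 3.891 = 89.88 ng/mL
Css,min = Css,max × e^(−kτ) = 89.88 × 0.7430 ≈ 66.8 ng/mL

66.8 ng/mL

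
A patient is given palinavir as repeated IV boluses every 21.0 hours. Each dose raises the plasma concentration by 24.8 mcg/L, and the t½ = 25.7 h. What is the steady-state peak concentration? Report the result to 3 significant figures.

k = ln 2 / 25.7 = 0.02697 h⁻¹
Fraction remaining after one interval: e^(−kτ) = e^(−0.02697 × 21.0) = 0.5676
R = 1 / (1 − 0.5676) = 2.313
Css,max = 24.8 × 2.313 ≈ 57.4 mcg/L

57.4 mcg/L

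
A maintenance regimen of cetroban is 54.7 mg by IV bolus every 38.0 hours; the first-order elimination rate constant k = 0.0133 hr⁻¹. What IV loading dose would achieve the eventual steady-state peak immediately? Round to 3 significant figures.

138 mg

Accumulation ratio R = 1 / (1 − e^(−kτ)) = 1 / (1 − e^(−0.01330×38.0)) = 1 / (1 − 0.6033) = 2.521
Loading dose = maintenance dose × R = 54.7 × 2.521 ≈ 138 mg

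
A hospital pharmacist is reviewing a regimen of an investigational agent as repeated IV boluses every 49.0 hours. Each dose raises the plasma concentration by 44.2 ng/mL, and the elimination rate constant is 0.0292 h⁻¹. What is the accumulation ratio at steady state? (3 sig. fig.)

1.31

Fraction remaining after one interval: e^(−kτ) = e^(−0.02920 × 49.0) = 0.2391
R = 1 / (1 − 0.2391) = 1 / 0.7609 ≈ 1.31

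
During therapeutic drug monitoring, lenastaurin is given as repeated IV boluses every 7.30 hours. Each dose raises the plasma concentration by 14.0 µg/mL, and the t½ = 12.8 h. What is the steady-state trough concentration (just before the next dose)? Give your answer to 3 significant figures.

28.9 µg/mL

k = ln 2 / 12.8 = 0.05415 h⁻¹
Fraction remaining after one interval: e^(−kτ) = e^(−0.05415 × 7.30) = 0.6735
R = 1 / (1 − 0.6735) = 3.063
Css,max = 14.0 × 3.063 = 42.88 µg/mL
Css,min = Css,max × e^(−kτ) = 42.88 × 0.6735 ≈ 28.9 µg/mL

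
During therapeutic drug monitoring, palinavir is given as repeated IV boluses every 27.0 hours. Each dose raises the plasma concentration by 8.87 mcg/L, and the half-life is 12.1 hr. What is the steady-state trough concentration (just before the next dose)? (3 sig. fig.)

k = ln 2 / 12.1 = 0.05728 hr⁻¹
Fraction remaining after one interval: e^(−kτ) = e^(−0.05728 × 27.0) = 0.2130
R = 1 / (1 − 0.2130) = 1.271
Css,max = 8.87 × 1.271 = 11.27 mcg/L
Css,min = Css,max × e^(−kτ) = 11.27 × 0.2130 ≈ 2.40 mcg/L

2.40 mcg/L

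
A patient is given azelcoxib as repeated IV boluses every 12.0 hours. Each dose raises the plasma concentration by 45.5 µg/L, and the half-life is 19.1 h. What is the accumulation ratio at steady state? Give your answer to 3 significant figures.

2.83

k = ln 2 / 19.1 = 0.03629 h⁻¹
Fraction remaining after one interval: e^(−kτ) = e^(−0.03629 × 12.0) = 0.6470
R = 1 / (1 − 0.6470) = 1 / 0.3530 ≈ 2.83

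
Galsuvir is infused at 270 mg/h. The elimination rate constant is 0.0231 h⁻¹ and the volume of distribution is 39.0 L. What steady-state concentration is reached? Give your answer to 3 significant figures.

300 µg/mL

CL = k · V = 0.0231 × 39.0 = 0.9009 L/h
Css = rate / CL = 270 / 0.9009 ≈ 300 µg/mL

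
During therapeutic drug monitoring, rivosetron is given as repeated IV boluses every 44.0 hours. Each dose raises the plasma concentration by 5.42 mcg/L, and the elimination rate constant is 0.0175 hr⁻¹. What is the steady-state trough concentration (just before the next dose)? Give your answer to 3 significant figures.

4.67 mcg/L

Fraction remaining after one interval: e^(−kτ) = e^(−0.01750 × 44.0) = 0.4630
R = 1 / (1 − 0.4630) = 1.862
Css,max = 5.42 × 1.862 = 10.09 mcg/L
Css,min = Css,max × e^(−kτ) = 10.09 × 0.4630 ≈ 4.67 mcg/L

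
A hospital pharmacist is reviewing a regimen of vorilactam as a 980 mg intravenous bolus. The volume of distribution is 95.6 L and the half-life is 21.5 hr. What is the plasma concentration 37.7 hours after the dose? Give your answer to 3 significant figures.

3.04 mg/L

C₀ = dose / V = 980 / 95.6 = 10.25 mg/L
k = ln 2 / 21.5 = 0.03224 hr⁻¹
C(t) = C₀ e^(−kt) = 10.25 × e^(−0.03224 × 37.7) = 10.25 × e^(−1.215) = 10.25 × 0.2966 ≈ 3.04 mg/L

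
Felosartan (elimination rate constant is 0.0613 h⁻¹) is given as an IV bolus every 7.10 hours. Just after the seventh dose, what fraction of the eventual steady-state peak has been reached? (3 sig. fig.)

0.952

f_n = 1 − e^(−nkτ) = 1 − e^(−7 × 0.06130 × 7.10) = 1 − e^(−3.047) = 1 − 0.04752 ≈ 0.952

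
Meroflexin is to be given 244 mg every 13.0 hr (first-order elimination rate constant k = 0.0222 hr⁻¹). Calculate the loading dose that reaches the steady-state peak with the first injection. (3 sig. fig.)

973 mg

Accumulation ratio R = 1 / (1 − e^(−kτ)) = 1 / (1 − e^(−0.02220×13.0)) = 1 / (1 − 0.7493) = 3.989
Loading dose = maintenance dose × R = 244 × 3.989 ≈ 973 mg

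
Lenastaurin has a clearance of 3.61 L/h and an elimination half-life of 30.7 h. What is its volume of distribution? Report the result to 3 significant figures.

k = ln 2 / t½ = ln 2 / 30.7 = 0.02258 h⁻¹
V = CL / k = 3.61 / 0.02258 ≈ 160 L

160 L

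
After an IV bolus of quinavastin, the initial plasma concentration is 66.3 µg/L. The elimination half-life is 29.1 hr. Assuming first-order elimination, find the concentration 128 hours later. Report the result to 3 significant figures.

3.14 µg/L

k = ln 2 / 29.1 = 0.02382 hr⁻¹
128 hr is 4.399 half-lives, so C = 66.3 × (1/2)^4.399 = 66.3 × 0.04741 ≈ 3.14 µg/L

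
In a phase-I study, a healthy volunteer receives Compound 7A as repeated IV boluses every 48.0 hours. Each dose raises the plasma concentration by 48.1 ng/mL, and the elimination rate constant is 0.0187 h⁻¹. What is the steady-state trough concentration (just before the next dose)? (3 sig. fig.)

Fraction remaining after one interval: e^(−kτ) = e^(−0.01870 × 48.0) = 0.4075
R = 1 / (1 − 0.4075) = 1.688
Css,max = 48.1 × 1.688 = 81.19 ng/mL
Css,min = Css,max × e^(−kτ) = 81.19 × 0.4075 ≈ 33.1 ng/mL

33.1 ng/mL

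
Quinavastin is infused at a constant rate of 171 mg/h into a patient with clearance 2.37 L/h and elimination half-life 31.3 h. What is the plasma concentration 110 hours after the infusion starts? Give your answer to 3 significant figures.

65.8 µg/mL

Css = rate / CL = 171 / 2.37 = 72.15 µg/mL
k = ln 2 / 31.3 = 0.02215 h⁻¹
C(t) = Css (1 − e^(−kt)) = 72.15 × (1 − e^(−2.436)) = 72.15 × 0.9125 ≈ 65.8 µg/mL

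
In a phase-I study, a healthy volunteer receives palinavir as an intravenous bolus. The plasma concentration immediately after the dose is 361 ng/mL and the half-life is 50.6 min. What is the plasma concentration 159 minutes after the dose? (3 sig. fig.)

k = ln 2 / 50.6 = 0.01370 min⁻¹
C(t) = C₀ e^(−kt) = 361 × e^(−0.01370 × 159) = 361 × e^(−2.178) = 361 × 0.1133 ≈ 40.9 ng/mL

40.9 ng/mL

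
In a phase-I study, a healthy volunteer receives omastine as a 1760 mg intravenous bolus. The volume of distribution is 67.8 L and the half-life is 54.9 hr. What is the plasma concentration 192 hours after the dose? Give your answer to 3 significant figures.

2.30 mg/L

C₀ = dose / V = 1760 / 67.8 = 25.96 mg/L
k = ln 2 / 54.9 = 0.01263 hr⁻¹
C(t) = C₀ e^(−kt) = 25.96 × e^(−0.01263 × 192) = 25.96 × e^(−2.424) = 25.96 × 0.08856 ≈ 2.30 mg/L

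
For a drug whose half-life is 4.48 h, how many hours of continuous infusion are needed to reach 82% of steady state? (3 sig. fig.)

11.1 hours

k = ln 2 / 4.48 = 0.1547 h⁻¹
f = 1 − e^(−kt)  ⇒  t = −ln(1 − f) / k
t = −ln(1 − 0.82) / 0.1547 = 1.715 / 0.1547 ≈ 11.1 hours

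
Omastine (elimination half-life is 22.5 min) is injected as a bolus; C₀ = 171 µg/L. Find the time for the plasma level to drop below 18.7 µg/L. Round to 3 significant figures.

k = ln 2 / 22.5 = 0.03081 min⁻¹
C(t) = C₀ e^(−kt)  ⇒  t = ln(C₀/C) / k
t = ln(171/18.7) / 0.03081 = 2.213 / 0.03081 ≈ 71.8 minutes

71.8 minutes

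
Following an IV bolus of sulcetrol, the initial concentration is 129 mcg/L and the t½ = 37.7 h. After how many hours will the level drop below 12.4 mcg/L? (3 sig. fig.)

127 hours

k = ln 2 / 37.7 = 0.01839 h⁻¹
C(t) = C₀ e^(−kt)  ⇒  t = ln(C₀/C) / k
t = ln(129/12.4) / 0.01839 = 2.342 / 0.01839 ≈ 127 hours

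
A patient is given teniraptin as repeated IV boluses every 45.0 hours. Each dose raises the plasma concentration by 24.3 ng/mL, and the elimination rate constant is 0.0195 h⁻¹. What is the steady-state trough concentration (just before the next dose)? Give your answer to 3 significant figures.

Fraction remaining after one interval: e^(−kτ) = e^(−0.01950 × 45.0) = 0.4158
R = 1 / (1 − 0.4158) = 1.712
Css,max = 24.3 × 1.712 = 41.60 ng/mL
Css,min = Css,max × e^(−kτ) = 41.60 × 0.4158 ≈ 17.3 ng/mL

17.3 ng/mL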